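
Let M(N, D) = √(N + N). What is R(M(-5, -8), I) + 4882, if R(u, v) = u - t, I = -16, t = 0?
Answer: 4882 + I*√10 ≈ 4882.0 + 3.1623*I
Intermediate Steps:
M(N, D) = √2*√N (M(N, D) = √(2*N) = √2*√N)
R(u, v) = u (R(u, v) = u - 1*0 = u + 0 = u)
R(M(-5, -8), I) + 4882 = √2*√(-5) + 4882 = √2*(I*√5) + 4882 = I*√10 + 4882 = 4882 + I*√10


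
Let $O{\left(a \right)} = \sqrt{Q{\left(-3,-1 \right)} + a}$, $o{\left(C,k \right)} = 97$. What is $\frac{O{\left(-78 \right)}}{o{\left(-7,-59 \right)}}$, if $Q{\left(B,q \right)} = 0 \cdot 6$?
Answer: $\frac{i \sqrt{78}}{97} \approx 0.091049 i$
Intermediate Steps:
$Q{\left(B,q \right)} = 0$
$O{\left(a \right)} = \sqrt{a}$ ($O{\left(a \right)} = \sqrt{0 + a} = \sqrt{a}$)
$\frac{O{\left(-78 \right)}}{o{\left(-7,-59 \right)}} = \frac{\sqrt{-78}}{97} = i \sqrt{78} \cdot \frac{1}{97} = \frac{i \sqrt{78}}{97}$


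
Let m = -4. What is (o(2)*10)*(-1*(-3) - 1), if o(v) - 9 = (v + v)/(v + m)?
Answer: 140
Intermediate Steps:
o(v) = 9 + 2*v/(-4 + v) (o(v) = 9 + (v + v)/(v - 4) = 9 + (2*v)/(-4 + v) = 9 + 2*v/(-4 + v))
(o(2)*10)*(-1*(-3) - 1) = (((-36 + 11*2)/(-4 + 2))*10)*(-1*(-3) - 1) = (((-36 + 22)/(-2))*10)*(3 - 1) = (-1/2*(-14)*10)*2 = (7*10)*2 = 70*2 = 140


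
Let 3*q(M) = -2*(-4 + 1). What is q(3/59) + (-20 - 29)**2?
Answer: 2403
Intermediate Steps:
q(M) = 2 (q(M) = (-2*(-4 + 1))/3 = (-2*(-3))/3 = (1/3)*6 = 2)
q(3/59) + (-20 - 29)**2 = 2 + (-20 - 29)**2 = 2 + (-49)**2 = 2 + 2401 = 2403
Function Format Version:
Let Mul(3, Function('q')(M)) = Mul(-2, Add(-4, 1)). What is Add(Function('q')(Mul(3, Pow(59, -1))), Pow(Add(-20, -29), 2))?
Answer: 2403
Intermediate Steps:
Function('q')(M) = 2 (Function('q')(M) = Mul(Rational(1, 3), Mul(-2, Add(-4, 1))) = Mul(Rational(1, 3), Mul(-2, -3)) = Mul(Rational(1, 3), 6) = 2)
Add(Function('q')(Mul(3, Pow(59, -1))), Pow(Add(-20, -29), 2)) = Add(2, Pow(Add(-20, -29), 2)) = Add(2, Pow(-49, 2)) = Add(2, 2401) = 2403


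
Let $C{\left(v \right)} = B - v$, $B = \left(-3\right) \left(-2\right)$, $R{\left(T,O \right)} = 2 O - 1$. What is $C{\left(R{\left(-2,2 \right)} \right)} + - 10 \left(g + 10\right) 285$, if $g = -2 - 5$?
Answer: $-8547$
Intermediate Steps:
$R{\left(T,O \right)} = -1 + 2 O$ ($R{\left(T,O \right)} = 2 O - 1 = -1 + 2 O$)
$B = 6$
$g = -7$ ($g = -2 - 5 = -7$)
$C{\left(v \right)} = 6 - v$
$C{\left(R{\left(-2,2 \right)} \right)} + - 10 \left(g + 10\right) 285 = \left(6 - \left(-1 + 2 \cdot 2\right)\right) + - 10 \left(-7 + 10\right) 285 = \left(6 - \left(-1 + 4\right)\right) + \left(-10\right) 3 \cdot 285 = \left(6 - 3\right) - 8550 = 3 - 8550 = -8547$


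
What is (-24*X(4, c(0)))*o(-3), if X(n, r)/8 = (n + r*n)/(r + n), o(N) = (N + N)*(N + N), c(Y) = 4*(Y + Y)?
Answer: -6912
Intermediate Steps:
c(Y) = 8*Y (c(Y) = 4*(2*Y) = 8*Y)
o(N) = 4*N² (o(N) = (2*N)*(2*N) = 4*N²)
X(n, r) = 8*(n + n*r)/(n + r) (X(n, r) = 8*((n + r*n)/(r + n)) = 8*((n + n*r)/(n + r)) = 8*(n + n*r)/(n + r))
(-24*X(4, c(0)))*o(-3) = (-192*4*(1 + 8*0)/(4 + 8*0))*(4*(-3)²) = (-192*4*(1 + 0)/(4 + 0))*(4*9) = -192*4/4*36 = -24*8*36 = -192*36 = -6912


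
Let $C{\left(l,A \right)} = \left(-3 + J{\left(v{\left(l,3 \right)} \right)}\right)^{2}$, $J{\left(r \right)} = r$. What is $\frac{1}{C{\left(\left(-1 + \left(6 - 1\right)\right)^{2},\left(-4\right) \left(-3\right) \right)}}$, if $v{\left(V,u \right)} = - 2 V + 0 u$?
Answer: $\frac{1}{1225} \approx 0.00081633$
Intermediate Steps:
$v{\left(V,u \right)} = - 2 V$ ($v{\left(V,u \right)} = - 2 V + 0 = - 2 V$)
$C{\left(l,A \right)} = \left(-3 - 2 l\right)^{2}$
$\frac{1}{C{\left(\left(-1 + \left(6 - 1\right)\right)^{2},\left(-4\right) \left(-3\right) \right)}} = \frac{1}{\left(3 + 2 \left(-1 + \left(6 - 1\right)\right)^{2}\right)^{2}} = \frac{1}{\left(3 + 2 \left(-1 + 5\right)^{2}\right)^{2}} = \frac{1}{\left(3 + 2 \cdot 4^{2}\right)^{2}} = \frac{1}{\left(3 + 2 \cdot 16\right)^{2}} = \frac{1}{\left(3 + 32\right)^{2}} = \frac{1}{35^{2}} = \frac{1}{1225}$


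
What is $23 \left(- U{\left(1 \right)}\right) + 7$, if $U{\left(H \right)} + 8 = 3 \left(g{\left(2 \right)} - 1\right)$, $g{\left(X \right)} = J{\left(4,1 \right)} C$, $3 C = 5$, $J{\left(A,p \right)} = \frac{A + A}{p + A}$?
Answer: $76$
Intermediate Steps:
$J{\left(A,p \right)} = \frac{2 A}{A + p}$
$C = \frac{5}{3}$ ($C = \frac{1}{3} \cdot 5 = \frac{5}{3} \approx 1.6667$)
$g{\left(X \right)} = \frac{8}{3}$ ($g{\left(X \right)} = 2 \cdot 4 \frac{1}{4 + 1} \cdot \frac{5}{3} = 2 \cdot 4 \cdot \frac{1}{5} \cdot \frac{5}{3} = \frac{8}{5} \cdot \frac{5}{3} = \frac{8}{3}$)
$U{\left(H \right)} = -3$ ($U{\left(H \right)} = -8 + 3 \left(\frac{8}{3} - 1\right) = -8 + 3 \cdot \frac{5}{3} = -8 + 5 = -3$)
$23 \left(- U{\left(1 \right)}\right) + 7 = 23 \left(\left(-1\right) \left(-3\right)\right) + 7 = 23 \cdot 3 + 7 = 69 + 7 = 76$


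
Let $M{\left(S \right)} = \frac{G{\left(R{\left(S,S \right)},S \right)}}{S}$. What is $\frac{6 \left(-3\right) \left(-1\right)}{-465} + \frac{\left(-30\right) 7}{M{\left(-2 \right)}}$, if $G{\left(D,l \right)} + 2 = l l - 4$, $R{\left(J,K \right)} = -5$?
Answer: $- \frac{32556}{155} \approx -210.04$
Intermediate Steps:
$G{\left(D,l \right)} = -6 + l^{2}$ ($G{\left(D,l \right)} = -2 + \left(l l - 4\right) = -2 + \left(l^{2} - 4\right) = -2 + \left(-4 + l^{2}\right) = -6 + l^{2}$)
$M{\left(S \right)} = \frac{-6 + S^{2}}{S}$
$\frac{6 \left(-3\right) \left(-1\right)}{-465} + \frac{\left(-30\right) 7}{M{\left(-2 \right)}} = \frac{6 \left(-3\right) \left(-1\right)}{-465} + \frac{\left(-30\right) 7}{-2 - \frac{6}{-2}} = \left(-18\right) \left(-1\right) \left(- \frac{1}{465}\right) - \frac{210}{-2 - -3} = 18 \left(- \frac{1}{465}\right) - \frac{210}{-2 + 3} = - \frac{6}{155} - \frac{210}{1} = - \frac{6}{155} - 210 = - \frac{32556}{155}$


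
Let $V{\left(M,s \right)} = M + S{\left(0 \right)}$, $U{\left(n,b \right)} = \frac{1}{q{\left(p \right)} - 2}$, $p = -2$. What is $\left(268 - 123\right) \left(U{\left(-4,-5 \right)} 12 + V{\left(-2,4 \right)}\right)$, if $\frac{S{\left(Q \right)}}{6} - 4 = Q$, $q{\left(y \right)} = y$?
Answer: $2755$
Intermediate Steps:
$S{\left(Q \right)} = 24 + 6 Q$
$U{\left(n,b \right)} = - \frac{1}{4}$ ($U{\left(n,b \right)} = \frac{1}{-2 - 2} = \frac{1}{-4} = - \frac{1}{4}$)
$V{\left(M,s \right)} = 24 + M$ ($V{\left(M,s \right)} = M + \left(24 + 6 \cdot 0\right) = M + \left(24 + 0\right) = M + 24 = 24 + M$)
$\left(268 - 123\right) \left(U{\left(-4,-5 \right)} 12 + V{\left(-2,4 \right)}\right) = \left(268 - 123\right) \left(\left(- \frac{1}{4}\right) 12 + \left(24 - 2\right)\right) = 145 \left(-3 + 22\right) = 145 \cdot 19 = 2755$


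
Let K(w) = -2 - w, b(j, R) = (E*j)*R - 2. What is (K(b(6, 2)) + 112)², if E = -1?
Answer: 15376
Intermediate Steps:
b(j, R) = -2 - R*j (b(j, R) = (-j)*R - 2 = -R*j - 2 = -2 - R*j)
(K(b(6, 2)) + 112)² = ((-2 - (-2 - 1*2*6)) + 112)² = ((-2 - (-2 - 12)) + 112)² = ((-2 - 1*(-14)) + 112)² = ((-2 + 14) + 112)² = (12 + 112)² = 124² = 15376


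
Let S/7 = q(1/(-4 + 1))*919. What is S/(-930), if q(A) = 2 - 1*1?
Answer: -6433/930 ≈ -6.9172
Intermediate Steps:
q(A) = 1 (q(A) = 2 - 1 = 1)
S = 6433 (S = 7*(1*919) = 7*919 = 6433)
S/(-930) = 6433/(-930) = 6433*(-1/930) = -6433/930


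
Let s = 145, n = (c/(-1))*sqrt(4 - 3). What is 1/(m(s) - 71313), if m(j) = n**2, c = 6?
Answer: -1/71277 ≈ -1.4030e-5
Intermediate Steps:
n = -6 (n = (6/(-1))*sqrt(4 - 3) = (6*(-1))*sqrt(1) = -6*1 = -6)
m(j) = 36 (m(j) = (-6)**2 = 36)
1/(m(s) - 71313) = 1/(36 - 71313) = 1/(-71277) = -1/71277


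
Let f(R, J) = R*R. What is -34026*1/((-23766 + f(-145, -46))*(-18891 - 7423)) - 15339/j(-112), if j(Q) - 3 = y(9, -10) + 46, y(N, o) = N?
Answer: -553176512997/2091673546 ≈ -264.47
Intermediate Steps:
f(R, J) = R²
j(Q) = 58 (j(Q) = 3 + (9 + 46) = 3 + 55 = 58)
-34026*1/((-23766 + f(-145, -46))*(-18891 - 7423)) - 15339/j(-112) = -34026*1/((-23766 + (-145)²)*(-18891 - 7423)) - 15339/58 = -34026*(-1/(26314*(-23766 + 21025))) - 15339*1/58 = -34026/((-26314*(-2741))) - 15339/58 = -34026/72126674 - 15339/58 = -34026*1/72126674 - 15339/58 = -17013/36063337 - 15339/58 = -553176512997/2091673546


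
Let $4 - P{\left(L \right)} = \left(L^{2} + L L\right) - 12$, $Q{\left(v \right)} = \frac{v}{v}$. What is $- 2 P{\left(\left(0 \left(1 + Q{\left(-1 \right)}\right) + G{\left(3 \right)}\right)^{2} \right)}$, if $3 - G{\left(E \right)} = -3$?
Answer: $5152$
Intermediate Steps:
$Q{\left(v \right)} = 1$
$G{\left(E \right)} = 6$ ($G{\left(E \right)} = 3 - -3 = 3 + 3 = 6$)
$P{\left(L \right)} = 16 - 2 L^{2}$ ($P{\left(L \right)} = 4 - \left(\left(L^{2} + L L\right) - 12\right) = 4 - \left(\left(L^{2} + L^{2}\right) - 12\right) = 4 - \left(2 L^{2} - 12\right) = 4 - \left(-12 + 2 L^{2}\right) = 16 - 2 L^{2}$)
$- 2 P{\left(\left(0 \left(1 + Q{\left(-1 \right)}\right) + G{\left(3 \right)}\right)^{2} \right)} = - 2 \left(16 - 2 \left(\left(0 \left(1 + 1\right) + 6\right)^{2}\right)^{2}\right) = - 2 \left(16 - 2 \left(\left(0 \cdot 2 + 6\right)^{2}\right)^{2}\right) = - 2 \left(16 - 2 \left(\left(0 + 6\right)^{2}\right)^{2}\right) = - 2 \left(16 - 2 \left(6^{2}\right)^{2}\right) = - 2 \left(16 - 2 \cdot 36^{2}\right) = - 2 \left(16 - 2592\right) = \left(-2\right) \left(-2576\right) = 5152$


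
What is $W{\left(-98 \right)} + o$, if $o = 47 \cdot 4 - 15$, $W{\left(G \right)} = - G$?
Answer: $271$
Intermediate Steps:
$o = 173$ ($o = 188 - 15 = 173$)
$W{\left(-98 \right)} + o = \left(-1\right) \left(-98\right) + 173 = 98 + 173 = 271$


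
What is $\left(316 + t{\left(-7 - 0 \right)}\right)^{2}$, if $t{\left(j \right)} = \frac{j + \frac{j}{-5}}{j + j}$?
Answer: $\frac{2502724}{25} \approx 1.0011 \cdot 10^{5}$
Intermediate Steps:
$t{\left(j \right)} = \frac{2}{5}$ ($t{\left(j \right)} = \frac{j + j \left(- \frac{1}{5}\right)}{2 j} = \left(j - \frac{j}{5}\right) \frac{1}{2 j} = \frac{4 j}{5} \frac{1}{2 j} = \frac{2}{5}$)
$\left(316 + t{\left(-7 - 0 \right)}\right)^{2} = \left(316 + \frac{2}{5}\right)^{2} = \left(\frac{1582}{5}\right)^{2} = \frac{2502724}{25}$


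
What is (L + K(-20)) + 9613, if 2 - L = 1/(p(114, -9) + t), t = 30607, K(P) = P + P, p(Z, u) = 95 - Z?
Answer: 292880099/30588 ≈ 9575.0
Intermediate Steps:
K(P) = 2*P
L = 61175/30588 (L = 2 - 1/((95 - 1*114) + 30607) = 2 - 1/((95 - 114) + 30607) = 2 - 1/(-19 + 30607) = 2 - 1/30588 = 61175/30588 ≈ 2.0000)
(L + K(-20)) + 9613 = (61175/30588 + 2*(-20)) + 9613 = (61175/30588 - 40) + 9613 = -1162345/30588 + 9613 = 292880099/30588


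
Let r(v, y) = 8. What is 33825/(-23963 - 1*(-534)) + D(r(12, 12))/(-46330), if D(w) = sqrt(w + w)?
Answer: -783602983/542732785 ≈ -1.4438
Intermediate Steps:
D(w) = sqrt(2)*sqrt(w) (D(w) = sqrt(2*w) = sqrt(2)*sqrt(w))
33825/(-23963 - 1*(-534)) + D(r(12, 12))/(-46330) = 33825/(-23963 - 1*(-534)) + (sqrt(2)*sqrt(8))/(-46330) = 33825/(-23963 + 534) + (sqrt(2)*(2*sqrt(2)))*(-1/46330) = 33825/(-23429) + 4*(-1/46330) = 33825*(-1/23429) - 2/23165 = -33825/23429 - 2/23165 = -783602983/542732785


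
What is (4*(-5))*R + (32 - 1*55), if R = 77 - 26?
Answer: -1043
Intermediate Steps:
R = 51
(4*(-5))*R + (32 - 1*55) = (4*(-5))*51 + (32 - 1*55) = -20*51 + (32 - 55) = -1020 - 23 = -1043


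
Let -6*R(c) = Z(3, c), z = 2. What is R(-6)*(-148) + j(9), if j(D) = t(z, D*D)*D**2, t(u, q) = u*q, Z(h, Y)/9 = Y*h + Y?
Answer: 7794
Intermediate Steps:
Z(h, Y) = 9*Y + 9*Y*h (Z(h, Y) = 9*(Y*h + Y) = 9*(Y + Y*h) = 9*Y + 9*Y*h)
R(c) = -6*c (R(c) = -3*c*(1 + 3)/2 = -3*c*4/2 = -6*c)
t(u, q) = q*u
j(D) = 2*D**4 (j(D) = ((D*D)*2)*D**2 = (D**2*2)*D**2 = (2*D**2)*D**2 = 2*D**4)
R(-6)*(-148) + j(9) = -6*(-6)*(-148) + 2*9**4 = 36*(-148) + 2*6561 = -5328 + 13122 = 7794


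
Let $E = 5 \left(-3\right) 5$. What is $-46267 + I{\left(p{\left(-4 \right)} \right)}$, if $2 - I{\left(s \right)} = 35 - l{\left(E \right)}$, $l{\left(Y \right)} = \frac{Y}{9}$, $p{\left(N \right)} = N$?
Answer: $- \frac{138925}{3} \approx -46308.0$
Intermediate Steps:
$E = -75$ ($E = \left(-15\right) 5 = -75$)
$l{\left(Y \right)} = \frac{Y}{9}$ ($l{\left(Y \right)} = Y \frac{1}{9} = \frac{Y}{9}$)
$I{\left(s \right)} = - \frac{124}{3}$ ($I{\left(s \right)} = 2 - \left(35 - \frac{1}{9} \left(-75\right)\right) = 2 - \left(35 - - \frac{25}{3}\right) = 2 - \left(35 + \frac{25}{3}\right) = 2 - \frac{130}{3} = - \frac{124}{3}$)
$-46267 + I{\left(p{\left(-4 \right)} \right)} = -46267 - \frac{124}{3} = - \frac{138925}{3}$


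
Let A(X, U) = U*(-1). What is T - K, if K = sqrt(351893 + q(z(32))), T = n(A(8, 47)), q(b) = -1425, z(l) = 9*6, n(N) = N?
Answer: -47 - 2*sqrt(87617) ≈ -639.00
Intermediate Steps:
A(X, U) = -U
z(l) = 54
T = -47 (T = -1*47 = -47)
K = 2*sqrt(87617) (K = sqrt(351893 - 1425) = sqrt(350468) = 2*sqrt(87617) ≈ 592.00)
T - K = -47 - 2*sqrt(87617)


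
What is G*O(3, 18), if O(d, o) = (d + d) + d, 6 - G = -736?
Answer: 6678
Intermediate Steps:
G = 742 (G = 6 - 1*(-736) = 6 + 736 = 742)
O(d, o) = 3*d (O(d, o) = 2*d + d = 3*d)
G*O(3, 18) = 742*(3*3) = 742*9 = 6678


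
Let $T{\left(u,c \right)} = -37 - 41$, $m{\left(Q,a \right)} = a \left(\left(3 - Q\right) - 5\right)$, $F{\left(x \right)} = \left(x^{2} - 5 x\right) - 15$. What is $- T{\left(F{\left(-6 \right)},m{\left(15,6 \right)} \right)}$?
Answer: $78$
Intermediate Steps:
$F{\left(x \right)} = -15 + x^{2} - 5 x$
$m{\left(Q,a \right)} = a \left(-2 - Q\right)$
$T{\left(u,c \right)} = -78$
$- T{\left(F{\left(-6 \right)},m{\left(15,6 \right)} \right)} = \left(-1\right) \left(-78\right) = 78$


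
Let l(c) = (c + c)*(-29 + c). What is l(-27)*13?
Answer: 39312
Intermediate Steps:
l(c) = 2*c*(-29 + c) (l(c) = (2*c)*(-29 + c) = 2*c*(-29 + c))
l(-27)*13 = (2*(-27)*(-29 - 27))*13 = (2*(-27)*(-56))*13 = 3024*13 = 39312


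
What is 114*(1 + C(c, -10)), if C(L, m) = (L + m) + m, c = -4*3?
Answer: -3534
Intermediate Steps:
c = -12
C(L, m) = L + 2*m
114*(1 + C(c, -10)) = 114*(1 + (-12 + 2*(-10))) = 114*(1 + (-12 - 20)) = 114*(1 - 32) = 114*(-31) = -3534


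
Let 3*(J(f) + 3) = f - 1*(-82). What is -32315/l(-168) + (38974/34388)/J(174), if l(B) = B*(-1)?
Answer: -5278051297/27441624 ≈ -192.34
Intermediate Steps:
l(B) = -B
J(f) = 73/3 + f/3 (J(f) = -3 + (f - 1*(-82))/3 = -3 + (f + 82)/3 = -3 + (82 + f)/3 = -3 + (82/3 + f/3) = 73/3 + f/3)
-32315/l(-168) + (38974/34388)/J(174) = -32315/((-1*(-168))) + (38974/34388)/(73/3 + (⅓)*174) = -32315/168 + (38974*(1/34388))/(73/3 + 58) = -32315*1/168 + 19487/(17194*(247/3)) = -32315/168 + (19487/17194)*(3/247) = -32315/168 + 4497/326686 = -5278051297/27441624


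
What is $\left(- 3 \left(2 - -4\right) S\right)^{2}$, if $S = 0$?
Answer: $0$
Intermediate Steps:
$\left(- 3 \left(2 - -4\right) S\right)^{2} = \left(- 3 \left(2 - -4\right) 0\right)^{2} = \left(- 3 \left(2 + 4\right) 0\right)^{2} = \left(\left(-3\right) 6 \cdot 0\right)^{2} = \left(\left(-18\right) 0\right)^{2} = 0^{2} = 0$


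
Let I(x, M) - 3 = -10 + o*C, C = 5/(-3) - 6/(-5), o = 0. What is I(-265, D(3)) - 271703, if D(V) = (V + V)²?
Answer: -271710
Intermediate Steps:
D(V) = 4*V² (D(V) = (2*V)² = 4*V²)
C = -7/15 (C = 5*(-⅓) - 6*(-⅕) = -5/3 + 6/5 = -7/15 ≈ -0.46667)
I(x, M) = -7 (I(x, M) = 3 + (-10 + 0*(-7/15)) = 3 + (-10 + 0) = 3 - 10 = -7)
I(-265, D(3)) - 271703 = -7 - 271703 = -271710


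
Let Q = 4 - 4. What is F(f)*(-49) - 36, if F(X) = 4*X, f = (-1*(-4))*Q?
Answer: -36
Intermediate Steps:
Q = 0
f = 0 (f = -1*(-4)*0 = 4*0 = 0)
F(f)*(-49) - 36 = (4*0)*(-49) - 36 = 0*(-49) - 36 = 0 - 36 = -36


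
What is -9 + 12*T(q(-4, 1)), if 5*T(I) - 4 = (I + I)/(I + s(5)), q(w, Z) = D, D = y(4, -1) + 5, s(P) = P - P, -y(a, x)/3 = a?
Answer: 27/5 ≈ 5.4000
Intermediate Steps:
y(a, x) = -3*a
s(P) = 0
D = -7 (D = -3*4 + 5 = -12 + 5 = -7)
q(w, Z) = -7
T(I) = 6/5 (T(I) = ⅘ + ((I + I)/(I + 0))/5 = ⅘ + ((2*I)/I)/5 = ⅘ + (⅕)*2 = ⅘ + ⅖ = 6/5)
-9 + 12*T(q(-4, 1)) = -9 + 12*(6/5) = -9 + 72/5 = 27/5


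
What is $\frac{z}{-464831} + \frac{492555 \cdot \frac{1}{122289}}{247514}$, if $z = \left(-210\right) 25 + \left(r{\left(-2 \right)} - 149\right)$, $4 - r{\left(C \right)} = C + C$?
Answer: $\frac{54468344741897}{4689872018802242} \approx 0.011614$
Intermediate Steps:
$r{\left(C \right)} = 4 - 2 C$ ($r{\left(C \right)} = 4 - \left(C + C\right) = 4 - 2 C$)
$z = -5391$ ($z = \left(-210\right) 25 + \left(\left(4 - -4\right) - 149\right) = -5250 + \left(\left(4 + 4\right) - 149\right) = -5250 + \left(8 - 149\right) = -5250 - 141 = -5391$)
$\frac{z}{-464831} + \frac{492555 \cdot \frac{1}{122289}}{247514} = - \frac{5391}{-464831} + \frac{492555 \cdot \frac{1}{122289}}{247514} = \left(-5391\right) \left(- \frac{1}{464831}\right) + 492555 \cdot \frac{1}{122289} \cdot \frac{1}{247514} = \frac{5391}{464831} + \frac{164185}{40763} \cdot \frac{1}{247514} = \frac{5391}{464831} + \frac{164185}{10089413182} = \frac{54468344741897}{4689872018802242}$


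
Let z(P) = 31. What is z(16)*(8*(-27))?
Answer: -6696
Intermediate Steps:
z(16)*(8*(-27)) = 31*(8*(-27)) = 31*(-216) = -6696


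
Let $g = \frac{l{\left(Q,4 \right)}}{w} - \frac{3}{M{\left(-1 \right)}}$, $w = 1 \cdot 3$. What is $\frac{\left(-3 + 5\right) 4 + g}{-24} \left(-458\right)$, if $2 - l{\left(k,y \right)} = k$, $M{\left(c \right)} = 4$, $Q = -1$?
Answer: $\frac{2519}{16} \approx 157.44$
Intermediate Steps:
$l{\left(k,y \right)} = 2 - k$
$w = 3$
$g = \frac{1}{4}$ ($g = \frac{2 - -1}{3} - \frac{3}{4} = \left(2 + 1\right) \frac{1}{3} - \frac{3}{4} = 3 \cdot \frac{1}{3} - \frac{3}{4} = 1 - \frac{3}{4} = \frac{1}{4} \approx 0.25$)
$\frac{\left(-3 + 5\right) 4 + g}{-24} \left(-458\right) = \frac{\left(-3 + 5\right) 4 + \frac{1}{4}}{-24} \left(-458\right) = \left(2 \cdot 4 + \frac{1}{4}\right) \left(- \frac{1}{24}\right) \left(-458\right) = \left(8 + \frac{1}{4}\right) \left(- \frac{1}{24}\right) \left(-458\right) = \frac{33}{4} \left(- \frac{1}{24}\right) \left(-458\right) = \left(- \frac{11}{32}\right) \left(-458\right) = \frac{2519}{16}$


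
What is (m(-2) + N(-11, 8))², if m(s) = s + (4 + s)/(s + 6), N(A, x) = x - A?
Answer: 1225/4 ≈ 306.25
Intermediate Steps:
m(s) = s + (4 + s)/(6 + s)
(m(-2) + N(-11, 8))² = ((4 + (-2)² + 7*(-2))/(6 - 2) + (8 - 1*(-11)))² = ((4 + 4 - 14)/4 + (8 + 11))² = ((¼)*(-6) + 19)² = (-3/2 + 19)² = (35/2)² = 1225/4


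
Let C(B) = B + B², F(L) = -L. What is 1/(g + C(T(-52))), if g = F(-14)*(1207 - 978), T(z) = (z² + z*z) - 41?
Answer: 1/28813262 ≈ 3.4706e-8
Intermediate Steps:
T(z) = -41 + 2*z² (T(z) = (z² + z²) - 41 = 2*z² - 41 = -41 + 2*z²)
g = 3206 (g = (-1*(-14))*(1207 - 978) = 14*229 = 3206)
1/(g + C(T(-52))) = 1/(3206 + (-41 + 2*(-52)²)*(1 + (-41 + 2*(-52)²))) = 1/(3206 + (-41 + 2*2704)*(1 + (-41 + 2*2704))) = 1/(3206 + (-41 + 5408)*(1 + (-41 + 5408))) = 1/(3206 + 5367*(1 + 5367)) = 1/(3206 + 5367*5368) = 1/(3206 + 28810056) = 1/28813262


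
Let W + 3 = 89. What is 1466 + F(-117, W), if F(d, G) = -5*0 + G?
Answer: 1552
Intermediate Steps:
W = 86 (W = -3 + 89 = 86)
F(d, G) = G (F(d, G) = 0 + G = G)
1466 + F(-117, W) = 1466 + 86 = 1552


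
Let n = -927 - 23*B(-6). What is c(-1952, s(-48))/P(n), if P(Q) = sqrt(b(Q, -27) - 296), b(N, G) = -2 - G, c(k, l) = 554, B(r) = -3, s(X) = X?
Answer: -554*I*sqrt(271)/271 ≈ -33.653*I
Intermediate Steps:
n = -858 (n = -927 - 23*(-3) = -927 + 69 = -858)
P(Q) = I*sqrt(271) (P(Q) = sqrt((-2 - 1*(-27)) - 296) = sqrt((-2 + 27) - 296) = sqrt(25 - 296) = sqrt(-271) = I*sqrt(271))
c(-1952, s(-48))/P(n) = 554/((I*sqrt(271))) = 554*(-I*sqrt(271)/271) = -554*I*sqrt(271)/271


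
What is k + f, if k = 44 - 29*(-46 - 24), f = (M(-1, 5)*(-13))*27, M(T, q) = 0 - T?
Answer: 1723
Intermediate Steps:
M(T, q) = -T
f = -351 (f = (-1*(-1)*(-13))*27 = (1*(-13))*27 = -13*27 = -351)
k = 2074 (k = 44 - 29*(-70) = 44 + 2030 = 2074)
k + f = 2074 - 351 = 1723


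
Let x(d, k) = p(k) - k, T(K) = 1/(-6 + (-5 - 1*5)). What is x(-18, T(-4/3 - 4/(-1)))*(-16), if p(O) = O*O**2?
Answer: -255/256 ≈ -0.99609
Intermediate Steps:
p(O) = O**3
T(K) = -1/16 (T(K) = 1/(-6 + (-5 - 5)) = 1/(-6 - 10) = 1/(-16) = -1/16)
x(d, k) = k**3 - k
x(-18, T(-4/3 - 4/(-1)))*(-16) = ((-1/16)**3 - 1*(-1/16))*(-16) = (-1/4096 + 1/16)*(-16) = (255/4096)*(-16) = -255/256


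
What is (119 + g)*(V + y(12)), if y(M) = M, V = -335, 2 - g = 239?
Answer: 38114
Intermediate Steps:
g = -237 (g = 2 - 1*239 = 2 - 239 = -237)
(119 + g)*(V + y(12)) = (119 - 237)*(-335 + 12) = -118*(-323) = 38114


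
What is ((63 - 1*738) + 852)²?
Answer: 31329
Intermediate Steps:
((63 - 1*738) + 852)² = ((63 - 738) + 852)² = (-675 + 852)² = 177² = 31329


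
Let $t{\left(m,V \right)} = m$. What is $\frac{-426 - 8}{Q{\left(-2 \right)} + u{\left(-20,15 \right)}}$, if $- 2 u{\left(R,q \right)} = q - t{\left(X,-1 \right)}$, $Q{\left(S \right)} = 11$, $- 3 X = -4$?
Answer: $- \frac{2604}{25} \approx -104.16$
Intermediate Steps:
$X = \frac{4}{3}$ ($X = \left(- \frac{1}{3}\right) \left(-4\right) = \frac{4}{3} \approx 1.3333$)
$u{\left(R,q \right)} = \frac{2}{3} - \frac{q}{2}$ ($u{\left(R,q \right)} = - \frac{q - \frac{4}{3}}{2} = - \frac{- \frac{4}{3} + q}{2} = \frac{2}{3} - \frac{q}{2}$)
$\frac{-426 - 8}{Q{\left(-2 \right)} + u{\left(-20,15 \right)}} = \frac{-426 - 8}{11 + \left(\frac{2}{3} - \frac{15}{2}\right)} = - \frac{434}{11 + \left(\frac{2}{3} - \frac{15}{2}\right)} = - \frac{434}{11 - \frac{41}{6}} = - \frac{434}{\frac{25}{6}} = \left(-434\right) \frac{6}{25} = - \frac{2604}{25}$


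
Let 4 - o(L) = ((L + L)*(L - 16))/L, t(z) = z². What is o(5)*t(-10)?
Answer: 2600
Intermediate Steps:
o(L) = 36 - 2*L (o(L) = 4 - (L + L)*(L - 16)/L = 4 - (2*L)*(-16 + L)/L = 4 - 2*L*(-16 + L)/L = 4 - (-32 + 2*L) = 4 + (32 - 2*L) = 36 - 2*L)
o(5)*t(-10) = (36 - 2*5)*(-10)² = (36 - 10)*100 = 26*100 = 2600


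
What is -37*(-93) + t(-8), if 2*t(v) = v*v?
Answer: 3473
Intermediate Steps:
t(v) = v²/2 (t(v) = (v*v)/2 = v²/2)
-37*(-93) + t(-8) = -37*(-93) + (½)*(-8)² = 3441 + (½)*64 = 3441 + 32 = 3473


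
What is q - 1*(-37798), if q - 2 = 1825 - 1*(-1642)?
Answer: 41267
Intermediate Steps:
q = 3469 (q = 2 + (1825 - 1*(-1642)) = 2 + (1825 + 1642) = 2 + 3467 = 3469)
q - 1*(-37798) = 3469 - 1*(-37798) = 3469 + 37798 = 41267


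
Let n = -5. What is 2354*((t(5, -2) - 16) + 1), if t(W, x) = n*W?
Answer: -94160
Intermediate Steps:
t(W, x) = -5*W
2354*((t(5, -2) - 16) + 1) = 2354*((-5*5 - 16) + 1) = 2354*((-25 - 16) + 1) = 2354*(-41 + 1) = 2354*(-40) = -94160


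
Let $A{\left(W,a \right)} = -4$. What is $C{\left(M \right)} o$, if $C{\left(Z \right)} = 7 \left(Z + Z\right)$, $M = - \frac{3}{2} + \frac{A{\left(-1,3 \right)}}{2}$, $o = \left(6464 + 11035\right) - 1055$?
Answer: $-805756$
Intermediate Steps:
$o = 16444$ ($o = 17499 + \left(-6469 + 5414\right) = 17499 - 1055 = 16444$)
$M = - \frac{7}{2}$ ($M = - \frac{3}{2} - \frac{4}{2} = \left(-3\right) \frac{1}{2} - 2 = - \frac{3}{2} - 2 = - \frac{7}{2} \approx -3.5$)
$C{\left(Z \right)} = 14 Z$ ($C{\left(Z \right)} = 7 \cdot 2 Z = 14 Z$)
$C{\left(M \right)} o = 14 \left(- \frac{7}{2}\right) 16444 = \left(-49\right) 16444 = -805756$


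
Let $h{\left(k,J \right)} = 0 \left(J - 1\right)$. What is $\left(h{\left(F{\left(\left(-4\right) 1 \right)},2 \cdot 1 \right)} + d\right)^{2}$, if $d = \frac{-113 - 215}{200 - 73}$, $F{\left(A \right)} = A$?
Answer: $\frac{107584}{16129} \approx 6.6702$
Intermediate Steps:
$d = - \frac{328}{127} \approx -2.5827$
$h{\left(k,J \right)} = 0$ ($h{\left(k,J \right)} = 0 \left(-1 + J\right) = 0$)
$\left(h{\left(F{\left(\left(-4\right) 1 \right)},2 \cdot 1 \right)} + d\right)^{2} = \left(0 - \frac{328}{127}\right)^{2} = \left(- \frac{328}{127}\right)^{2} = \frac{107584}{16129}$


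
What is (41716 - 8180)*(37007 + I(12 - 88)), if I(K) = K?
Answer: 1238518016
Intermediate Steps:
(41716 - 8180)*(37007 + I(12 - 88)) = (41716 - 8180)*(37007 + (12 - 88)) = 33536*(37007 - 76) = 33536*36931 = 1238518016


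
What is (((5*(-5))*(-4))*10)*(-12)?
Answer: -12000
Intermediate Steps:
(((5*(-5))*(-4))*10)*(-12) = (-25*(-4)*10)*(-12) = (100*10)*(-12) = 1000*(-12) = -12000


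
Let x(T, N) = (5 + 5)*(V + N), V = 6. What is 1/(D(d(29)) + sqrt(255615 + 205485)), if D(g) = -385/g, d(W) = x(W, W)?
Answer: 110/46109879 + 1000*sqrt(4611)/46109879 ≈ 0.0014750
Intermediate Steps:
x(T, N) = 60 + 10*N (x(T, N) = (5 + 5)*(6 + N) = 10*(6 + N) = 60 + 10*N)
d(W) = 60 + 10*W
1/(D(d(29)) + sqrt(255615 + 205485)) = 1/(-385/(60 + 10*29) + sqrt(255615 + 205485)) = 1/(-385/(60 + 290) + sqrt(461100)) = 1/(-385/350 + 10*sqrt(4611)) = 1/(-385*1/350 + 10*sqrt(4611)) = 1/(-11/10 + 10*sqrt(4611))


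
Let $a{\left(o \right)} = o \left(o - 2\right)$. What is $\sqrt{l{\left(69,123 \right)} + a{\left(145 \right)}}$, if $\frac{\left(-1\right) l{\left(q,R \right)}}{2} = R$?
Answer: $\sqrt{20489} \approx 143.14$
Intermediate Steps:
$a{\left(o \right)} = o \left(-2 + o\right)$
$l{\left(q,R \right)} = - 2 R$
$\sqrt{l{\left(69,123 \right)} + a{\left(145 \right)}} = \sqrt{\left(-2\right) 123 + 145 \left(-2 + 145\right)} = \sqrt{-246 + 145 \cdot 143} = \sqrt{-246 + 20735} = \sqrt{20489}$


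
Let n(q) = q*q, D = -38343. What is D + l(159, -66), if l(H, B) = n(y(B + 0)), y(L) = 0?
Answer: -38343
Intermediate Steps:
n(q) = q**2
l(H, B) = 0 (l(H, B) = 0**2 = 0)
D + l(159, -66) = -38343 + 0 = -38343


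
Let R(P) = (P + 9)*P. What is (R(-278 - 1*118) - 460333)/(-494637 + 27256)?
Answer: 307081/467381 ≈ 0.65703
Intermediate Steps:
R(P) = P*(9 + P) (R(P) = (9 + P)*P = P*(9 + P))
(R(-278 - 1*118) - 460333)/(-494637 + 27256) = ((-278 - 1*118)*(9 + (-278 - 1*118)) - 460333)/(-494637 + 27256) = ((-278 - 118)*(9 + (-278 - 118)) - 460333)/(-467381) = (-396*(9 - 396) - 460333)*(-1/467381) = (-396*(-387) - 460333)*(-1/467381) = (153252 - 460333)*(-1/467381) = -307081*(-1/467381) = 307081/467381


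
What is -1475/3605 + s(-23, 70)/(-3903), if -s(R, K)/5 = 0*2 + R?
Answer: -1234300/2814063 ≈ -0.43862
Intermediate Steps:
s(R, K) = -5*R (s(R, K) = -5*(0*2 + R) = -5*(0 + R) = -5*R)
-1475/3605 + s(-23, 70)/(-3903) = -1475/3605 - 5*(-23)/(-3903) = -1475*1/3605 + 115*(-1/3903) = -295/721 - 115/3903 = -1234300/2814063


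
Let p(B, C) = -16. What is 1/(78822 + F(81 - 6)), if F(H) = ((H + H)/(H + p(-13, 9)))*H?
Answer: 59/4661748 ≈ 1.2656e-5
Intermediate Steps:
F(H) = 2*H²/(-16 + H) (F(H) = ((H + H)/(H - 16))*H = ((2*H)/(-16 + H))*H = (2*H/(-16 + H))*H = 2*H²/(-16 + H))
1/(78822 + F(81 - 6)) = 1/(78822 + 2*(81 - 6)²/(-16 + (81 - 6))) = 1/(78822 + 2*75²/(-16 + 75)) = 1/(78822 + 2*5625/59) = 1/(78822 + 2*5625*(1/59)) = 1/(78822 + 11250/59) = 1/(4661748/59) = 59/4661748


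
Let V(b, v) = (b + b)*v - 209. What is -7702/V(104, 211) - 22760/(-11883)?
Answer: 902611174/519037557 ≈ 1.7390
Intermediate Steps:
V(b, v) = -209 + 2*b*v (V(b, v) = (2*b)*v - 209 = 2*b*v - 209 = -209 + 2*b*v)
-7702/V(104, 211) - 22760/(-11883) = -7702/(-209 + 2*104*211) - 22760/(-11883) = -7702/(-209 + 43888) - 22760*(-1/11883) = -7702/43679 + 22760/11883 = 902611174/519037557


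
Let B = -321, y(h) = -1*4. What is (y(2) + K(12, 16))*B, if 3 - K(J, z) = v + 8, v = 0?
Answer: 2889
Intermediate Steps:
y(h) = -4
K(J, z) = -5 (K(J, z) = 3 - (0 + 8) = 3 - 1*8 = 3 - 8 = -5)
(y(2) + K(12, 16))*B = (-4 - 5)*(-321) = -9*(-321) = 2889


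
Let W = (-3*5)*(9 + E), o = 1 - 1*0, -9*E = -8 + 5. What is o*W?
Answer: -140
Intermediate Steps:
E = ⅓ (E = -(-8 + 5)/9 = -⅑*(-3) = ⅓ ≈ 0.33333)
o = 1 (o = 1 + 0 = 1)
W = -140 (W = (-3*5)*(9 + ⅓) = -15*28/3 = -140)
o*W = 1*(-140) = -140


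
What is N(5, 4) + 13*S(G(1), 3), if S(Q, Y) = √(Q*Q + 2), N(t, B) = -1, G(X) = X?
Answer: -1 + 13*√3 ≈ 21.517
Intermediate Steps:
S(Q, Y) = √(2 + Q²) (S(Q, Y) = √(Q² + 2) = √(2 + Q²))
N(5, 4) + 13*S(G(1), 3) = -1 + 13*√(2 + 1²) = -1 + 13*√(2 + 1) = -1 + 13*√3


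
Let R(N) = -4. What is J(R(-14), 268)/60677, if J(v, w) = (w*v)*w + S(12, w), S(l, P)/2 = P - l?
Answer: -286784/60677 ≈ -4.7264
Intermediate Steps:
S(l, P) = -2*l + 2*P (S(l, P) = 2*(P - l) = -2*l + 2*P)
J(v, w) = -24 + 2*w + v*w**2 (J(v, w) = (w*v)*w + (-2*12 + 2*w) = (v*w)*w + (-24 + 2*w) = v*w**2 + (-24 + 2*w) = -24 + 2*w + v*w**2)
J(R(-14), 268)/60677 = (-24 + 2*268 - 4*268**2)/60677 = (-24 + 536 - 4*71824)*(1/60677) = (-24 + 536 - 287296)*(1/60677) = -286784*1/60677 = -286784/60677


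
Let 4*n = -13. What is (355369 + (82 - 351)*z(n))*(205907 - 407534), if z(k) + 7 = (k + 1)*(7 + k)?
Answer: -1159828468569/16 ≈ -7.2489e+10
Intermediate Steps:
n = -13/4 (n = (¼)*(-13) = -13/4 ≈ -3.2500)
z(k) = -7 + (1 + k)*(7 + k) (z(k) = -7 + (k + 1)*(7 + k) = -7 + (1 + k)*(7 + k))
(355369 + (82 - 351)*z(n))*(205907 - 407534) = (355369 + (82 - 351)*(-13*(8 - 13/4)/4))*(205907 - 407534) = (355369 - (-3497)*19/(4*4))*(-201627) = (355369 - 269*(-247/16))*(-201627) = (355369 + 66443/16)*(-201627) = (5752347/16)*(-201627) = -1159828468569/16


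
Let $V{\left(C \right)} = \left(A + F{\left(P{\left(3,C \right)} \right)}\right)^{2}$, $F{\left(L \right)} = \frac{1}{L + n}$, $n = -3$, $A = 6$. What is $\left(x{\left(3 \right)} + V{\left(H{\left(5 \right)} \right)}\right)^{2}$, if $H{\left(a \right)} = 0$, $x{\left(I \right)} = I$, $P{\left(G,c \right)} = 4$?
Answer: $2704$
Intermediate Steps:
$F{\left(L \right)} = \frac{1}{-3 + L}$ ($F{\left(L \right)} = \frac{1}{L - 3} = \frac{1}{-3 + L}$)
$V{\left(C \right)} = 49$ ($V{\left(C \right)} = \left(6 + \frac{1}{-3 + 4}\right)^{2} = \left(6 + 1^{-1}\right)^{2} = \left(6 + 1\right)^{2} = 7^{2} = 49$)
$\left(x{\left(3 \right)} + V{\left(H{\left(5 \right)} \right)}\right)^{2} = \left(3 + 49\right)^{2} = 52^{2} = 2704$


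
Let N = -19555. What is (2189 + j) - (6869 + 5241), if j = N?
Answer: -29476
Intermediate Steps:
j = -19555
(2189 + j) - (6869 + 5241) = (2189 - 19555) - (6869 + 5241) = -17366 - 1*12110 = -17366 - 12110 = -29476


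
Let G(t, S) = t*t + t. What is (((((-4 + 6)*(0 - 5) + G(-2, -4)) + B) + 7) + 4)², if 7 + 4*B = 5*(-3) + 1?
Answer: 81/16 ≈ 5.0625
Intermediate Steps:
G(t, S) = t + t² (G(t, S) = t² + t = t + t²)
B = -21/4 (B = -7/4 + (5*(-3) + 1)/4 = -7/4 + (-15 + 1)/4 = -7/4 + (¼)*(-14) = -7/4 - 7/2 = -21/4 ≈ -5.2500)
(((((-4 + 6)*(0 - 5) + G(-2, -4)) + B) + 7) + 4)² = (((((-4 + 6)*(0 - 5) - 2*(1 - 2)) - 21/4) + 7) + 4)² = ((((2*(-5) - 2*(-1)) - 21/4) + 7) + 4)² = ((((-10 + 2) - 21/4) + 7) + 4)² = (((-8 - 21/4) + 7) + 4)² = ((-53/4 + 7) + 4)² = (-25/4 + 4)² = (-9/4)² = 81/16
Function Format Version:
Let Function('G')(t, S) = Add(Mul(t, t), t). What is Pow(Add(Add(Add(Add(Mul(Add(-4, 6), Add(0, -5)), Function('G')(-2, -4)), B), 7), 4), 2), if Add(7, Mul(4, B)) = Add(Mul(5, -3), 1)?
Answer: Rational(81, 16) ≈ 5.0625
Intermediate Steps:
Function('G')(t, S) = Add(t, Pow(t, 2)) (Function('G')(t, S) = Add(Pow(t, 2), t) = Add(t, Pow(t, 2)))
B = Rational(-21, 4) (B = Add(Rational(-7, 4), Mul(Rational(1, 4), Add(Mul(5, -3), 1))) = Add(Rational(-7, 4), Mul(Rational(1, 4), Add(-15, 1))) = Add(Rational(-7, 4), Mul(Rational(1, 4), -14)) = Add(Rational(-7, 4), Rational(-7, 2)) = Rational(-21, 4) ≈ -5.2500)
Pow(Add(Add(Add(Add(Mul(Add(-4, 6), Add(0, -5)), Function('G')(-2, -4)), B), 7), 4), 2) = Pow(Add(Add(Add(Add(Mul(Add(-4, 6), Add(0, -5)), Mul(-2, Add(1, -2))), Rational(-21, 4)), 7), 4), 2) = Pow(Add(Add(Add(Add(Mul(2, -5), Mul(-2, -1)), Rational(-21, 4)), 7), 4), 2) = Pow(Add(Add(Add(Add(-10, 2), Rational(-21, 4)), 7), 4), 2) = Pow(Add(Add(Add(-8, Rational(-21, 4)), 7), 4), 2) = Pow(Add(Add(Rational(-53, 4), 7), 4), 2) = Pow(Add(Rational(-25, 4), 4), 2) = Pow(Rational(-9, 4), 2) = Rational(81, 16)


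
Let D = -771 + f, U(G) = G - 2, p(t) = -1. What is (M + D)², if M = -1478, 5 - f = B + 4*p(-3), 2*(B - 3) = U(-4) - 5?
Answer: 20025625/4 ≈ 5.0064e+6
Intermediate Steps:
U(G) = -2 + G
B = -5/2 (B = 3 + ((-2 - 4) - 5)/2 = 3 + (-6 - 5)/2 = 3 + (½)*(-11) = 3 - 11/2 = -5/2 ≈ -2.5000)
f = 23/2 (f = 5 - (-5/2 + 4*(-1)) = 5 - (-5/2 - 4) = 5 - 1*(-13/2) = 5 + 13/2 = 23/2 ≈ 11.500)
D = -1519/2 (D = -771 + 23/2 = -1519/2 ≈ -759.50)
(M + D)² = (-1478 - 1519/2)² = (-4475/2)² = 20025625/4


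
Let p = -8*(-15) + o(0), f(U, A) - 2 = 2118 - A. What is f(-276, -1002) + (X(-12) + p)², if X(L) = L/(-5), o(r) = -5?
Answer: 422619/25 ≈ 16905.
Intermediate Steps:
f(U, A) = 2120 - A (f(U, A) = 2 + (2118 - A) = 2120 - A)
X(L) = -L/5 (X(L) = L*(-⅕) = -L/5)
p = 115 (p = -8*(-15) - 5 = 120 - 5 = 115)
f(-276, -1002) + (X(-12) + p)² = (2120 - 1*(-1002)) + (-⅕*(-12) + 115)² = (2120 + 1002) + (12/5 + 115)² = 3122 + (587/5)² = 3122 + 344569/25 = 422619/25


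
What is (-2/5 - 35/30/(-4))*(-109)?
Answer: 1417/120 ≈ 11.808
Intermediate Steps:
(-2/5 - 35/30/(-4))*(-109) = (-2*⅕ - 35*1/30*(-¼))*(-109) = (-⅖ - 7/6*(-¼))*(-109) = (-⅖ + 7/24)*(-109) = -13/120*(-109) = 1417/120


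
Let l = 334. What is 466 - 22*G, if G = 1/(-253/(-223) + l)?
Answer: 34821604/74735 ≈ 465.93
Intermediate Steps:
G = 223/74735 (G = 1/(-253/(-223) + 334) = 1/(-253*(-1/223) + 334) = 1/(253/223 + 334) = 1/(74735/223) = 223/74735 ≈ 0.0029839)
466 - 22*G = 466 - 22*223/74735 = 466 - 4906/74735 = 34821604/74735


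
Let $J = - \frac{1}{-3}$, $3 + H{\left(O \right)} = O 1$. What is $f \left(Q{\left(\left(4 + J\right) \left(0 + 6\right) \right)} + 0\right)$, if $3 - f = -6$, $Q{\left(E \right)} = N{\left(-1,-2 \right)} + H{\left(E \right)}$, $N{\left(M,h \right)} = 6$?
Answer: $261$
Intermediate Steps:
$H{\left(O \right)} = -3 + O$ ($H{\left(O \right)} = -3 + O 1 = -3 + O$)
$J = \frac{1}{3}$ ($J = \left(-1\right) \left(- \frac{1}{3}\right) = \frac{1}{3} \approx 0.33333$)
$Q{\left(E \right)} = 3 + E$ ($Q{\left(E \right)} = 6 + \left(-3 + E\right) = 3 + E$)
$f = 9$ ($f = 3 - -6 = 3 + 6 = 9$)
$f \left(Q{\left(\left(4 + J\right) \left(0 + 6\right) \right)} + 0\right) = 9 \left(\left(3 + \left(4 + \frac{1}{3}\right) \left(0 + 6\right)\right) + 0\right) = 9 \left(\left(3 + \frac{13}{3} \cdot 6\right) + 0\right) = 9 \left(\left(3 + 26\right) + 0\right) = 9 \left(29 + 0\right) = 9 \cdot 29 = 261$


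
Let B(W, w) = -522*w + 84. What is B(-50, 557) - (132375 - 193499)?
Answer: -229546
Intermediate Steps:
B(W, w) = 84 - 522*w
B(-50, 557) - (132375 - 193499) = (84 - 522*557) - (132375 - 193499) = (84 - 290754) - 1*(-61124) = -290670 + 61124 = -229546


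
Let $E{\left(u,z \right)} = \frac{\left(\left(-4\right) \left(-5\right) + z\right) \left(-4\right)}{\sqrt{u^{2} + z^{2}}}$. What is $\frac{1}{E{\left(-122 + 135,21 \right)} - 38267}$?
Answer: $- \frac{11671435}{446630789697} + \frac{82 \sqrt{610}}{446630789697} \approx -2.6128 \cdot 10^{-5}$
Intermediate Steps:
$E{\left(u,z \right)} = \frac{-80 - 4 z}{\sqrt{u^{2} + z^{2}}}$ ($E{\left(u,z \right)} = \frac{\left(20 + z\right) \left(-4\right)}{\sqrt{u^{2} + z^{2}}} = \frac{-80 - 4 z}{\sqrt{u^{2} + z^{2}}}$)
$\frac{1}{E{\left(-122 + 135,21 \right)} - 38267} = \frac{1}{\frac{4 \left(-20 - 21\right)}{\sqrt{\left(-122 + 135\right)^{2} + 21^{2}}} - 38267} = \frac{1}{\frac{4 \left(-20 - 21\right)}{\sqrt{13^{2} + 441}} - 38267} = \frac{1}{4 \frac{1}{\sqrt{169 + 441}} \left(-41\right) - 38267} = \frac{1}{4 \frac{1}{\sqrt{610}} \left(-41\right) - 38267} = \frac{1}{4 \frac{\sqrt{610}}{610} \left(-41\right) - 38267} = \frac{1}{- \frac{82 \sqrt{610}}{305} - 38267} = \frac{1}{-38267 - \frac{82 \sqrt{610}}{305}}$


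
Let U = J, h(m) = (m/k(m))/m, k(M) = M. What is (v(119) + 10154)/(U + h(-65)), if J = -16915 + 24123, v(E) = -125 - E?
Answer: 644150/468519 ≈ 1.3749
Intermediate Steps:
h(m) = 1/m (h(m) = (m/m)/m = 1/m)
J = 7208
U = 7208
(v(119) + 10154)/(U + h(-65)) = ((-125 - 1*119) + 10154)/(7208 + 1/(-65)) = ((-125 - 119) + 10154)/(7208 - 1/65) = (-244 + 10154)/(468519/65) = 9910*(65/468519) = 644150/468519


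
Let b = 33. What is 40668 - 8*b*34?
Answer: 31692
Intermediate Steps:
40668 - 8*b*34 = 40668 - 8*33*34 = 40668 - 264*34 = 40668 - 8976 = 31692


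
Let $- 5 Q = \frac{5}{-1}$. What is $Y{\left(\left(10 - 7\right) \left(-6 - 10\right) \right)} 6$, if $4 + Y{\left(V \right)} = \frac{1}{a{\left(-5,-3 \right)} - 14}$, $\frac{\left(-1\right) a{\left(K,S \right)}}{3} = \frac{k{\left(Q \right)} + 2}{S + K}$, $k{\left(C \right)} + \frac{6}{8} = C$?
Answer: $- \frac{10296}{421} \approx -24.456$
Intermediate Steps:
$Q = 1$ ($Q = - \frac{5 \frac{1}{-1}}{5} = - \frac{5 \left(-1\right)}{5} = \left(- \frac{1}{5}\right) \left(-5\right) = 1$)
$k{\left(C \right)} = - \frac{3}{4} + C$
$a{\left(K,S \right)} = - \frac{27}{4 \left(K + S\right)}$ ($a{\left(K,S \right)} = - 3 \frac{\left(- \frac{3}{4} + 1\right) + 2}{S + K} = - 3 \frac{\frac{1}{4} + 2}{K + S} = - 3 \frac{9}{4 \left(K + S\right)} = - \frac{27}{4 \left(K + S\right)}$)
$Y{\left(V \right)} = - \frac{1716}{421}$ ($Y{\left(V \right)} = -4 + \frac{1}{- \frac{27}{4 \left(-5\right) + 4 \left(-3\right)} - 14} = -4 + \frac{1}{- \frac{27}{-20 - 12} - 14} = -4 + \frac{1}{- \frac{27}{-32} - 14} = -4 + \frac{1}{\left(-27\right) \left(- \frac{1}{32}\right) - 14} = -4 + \frac{1}{\frac{27}{32} - 14} = -4 + \frac{1}{- \frac{421}{32}} = -4 - \frac{32}{421} = - \frac{1716}{421}$)
$Y{\left(\left(10 - 7\right) \left(-6 - 10\right) \right)} 6 = \left(- \frac{1716}{421}\right) 6 = - \frac{10296}{421}$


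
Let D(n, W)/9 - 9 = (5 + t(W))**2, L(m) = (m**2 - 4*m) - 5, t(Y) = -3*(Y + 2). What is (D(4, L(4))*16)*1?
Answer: 29520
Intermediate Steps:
t(Y) = -6 - 3*Y (t(Y) = -3*(2 + Y) = -6 - 3*Y)
L(m) = -5 + m**2 - 4*m
D(n, W) = 81 + 9*(-1 - 3*W)**2 (D(n, W) = 81 + 9*(5 + (-6 - 3*W))**2 = 81 + 9*(-1 - 3*W)**2)
(D(4, L(4))*16)*1 = ((81 + 9*(1 + 3*(-5 + 4**2 - 4*4))**2)*16)*1 = ((81 + 9*(1 + 3*(-5 + 16 - 16))**2)*16)*1 = ((81 + 9*(1 + 3*(-5))**2)*16)*1 = ((81 + 9*(1 - 15)**2)*16)*1 = ((81 + 9*(-14)**2)*16)*1 = ((81 + 9*196)*16)*1 = ((81 + 1764)*16)*1 = (1845*16)*1 = 29520*1 = 29520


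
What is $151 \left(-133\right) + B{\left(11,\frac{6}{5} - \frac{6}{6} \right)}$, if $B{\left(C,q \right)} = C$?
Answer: $-20072$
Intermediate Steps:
$151 \left(-133\right) + B{\left(11,\frac{6}{5} - \frac{6}{6} \right)} = 151 \left(-133\right) + 11 = -20083 + 11 = -20072$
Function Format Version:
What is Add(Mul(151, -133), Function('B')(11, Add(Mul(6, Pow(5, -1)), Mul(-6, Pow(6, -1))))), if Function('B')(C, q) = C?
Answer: -20072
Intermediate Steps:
Add(Mul(151, -133), Function('B')(11, Add(Mul(6, Pow(5, -1)), Mul(-6, Pow(6, -1))))) = Add(Mul(151, -133), 11) = Add(-20083, 11) = -20072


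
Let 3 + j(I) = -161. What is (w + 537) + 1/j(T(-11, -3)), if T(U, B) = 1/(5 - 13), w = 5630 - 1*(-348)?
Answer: 1068459/164 ≈ 6515.0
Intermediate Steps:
w = 5978 (w = 5630 + 348 = 5978)
T(U, B) = -⅛ (T(U, B) = 1/(-8) = -⅛)
j(I) = -164 (j(I) = -3 - 161 = -164)
(w + 537) + 1/j(T(-11, -3)) = (5978 + 537) + 1/(-164) = 6515 - 1/164 = 1068459/164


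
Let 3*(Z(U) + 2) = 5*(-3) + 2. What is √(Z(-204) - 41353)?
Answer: I*√372234/3 ≈ 203.37*I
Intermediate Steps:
Z(U) = -19/3 (Z(U) = -2 + (5*(-3) + 2)/3 = -2 + (-15 + 2)/3 = -2 + (⅓)*(-13) = -2 - 13/3 = -19/3)
√(Z(-204) - 41353) = √(-19/3 - 41353) = √(-124078/3) = I*√372234/3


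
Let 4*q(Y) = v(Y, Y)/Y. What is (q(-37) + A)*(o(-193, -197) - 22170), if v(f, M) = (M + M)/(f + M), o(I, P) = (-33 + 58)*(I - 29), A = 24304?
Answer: -24927147630/37 ≈ -6.7371e+8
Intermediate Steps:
o(I, P) = -725 + 25*I (o(I, P) = 25*(-29 + I) = -725 + 25*I)
v(f, M) = 2*M/(M + f) (v(f, M) = (2*M)/(M + f) = 2*M/(M + f))
q(Y) = 1/(4*Y) (q(Y) = ((2*Y/(Y + Y))/Y)/4 = ((2*Y/((2*Y)))/Y)/4 = ((2*Y*(1/(2*Y)))/Y)/4 = (1/Y)/4 = 1/(4*Y))
(q(-37) + A)*(o(-193, -197) - 22170) = ((¼)/(-37) + 24304)*((-725 + 25*(-193)) - 22170) = ((¼)*(-1/37) + 24304)*((-725 - 4825) - 22170) = (-1/148 + 24304)*(-5550 - 22170) = (3596991/148)*(-27720) = -24927147630/37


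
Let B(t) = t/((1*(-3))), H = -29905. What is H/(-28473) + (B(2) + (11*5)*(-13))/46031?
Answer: 1356179878/1310640663 ≈ 1.0347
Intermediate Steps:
B(t) = -t/3 (B(t) = t/(-3) = t*(-⅓) = -t/3)
H/(-28473) + (B(2) + (11*5)*(-13))/46031 = -29905/(-28473) + (-⅓*2 + (11*5)*(-13))/46031 = -29905*(-1/28473) + (-⅔ + 55*(-13))*(1/46031) = 29905/28473 + (-⅔ - 715)*(1/46031) = 29905/28473 - 2147/3*1/46031 = 29905/28473 - 2147/138093 = 1356179878/1310640663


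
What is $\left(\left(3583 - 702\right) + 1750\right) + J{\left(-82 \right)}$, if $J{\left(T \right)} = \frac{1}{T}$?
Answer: $\frac{379741}{82} \approx 4631.0$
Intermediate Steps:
$\left(\left(3583 - 702\right) + 1750\right) + J{\left(-82 \right)} = \left(\left(3583 - 702\right) + 1750\right) + \frac{1}{-82} = \left(2881 + 1750\right) - \frac{1}{82} = 4631 - \frac{1}{82} = \frac{379741}{82}$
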